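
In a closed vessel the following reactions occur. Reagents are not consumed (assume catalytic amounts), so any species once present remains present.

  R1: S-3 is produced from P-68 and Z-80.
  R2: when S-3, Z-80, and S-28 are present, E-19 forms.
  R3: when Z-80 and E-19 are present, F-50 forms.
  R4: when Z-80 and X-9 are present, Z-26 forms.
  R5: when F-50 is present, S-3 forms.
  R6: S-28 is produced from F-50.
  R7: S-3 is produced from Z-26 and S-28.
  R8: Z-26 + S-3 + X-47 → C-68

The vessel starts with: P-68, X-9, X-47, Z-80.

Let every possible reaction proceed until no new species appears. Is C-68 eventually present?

Z-80 and X-9 present → Z-26 forms (R4).
P-68 and Z-80 present → S-3 forms (R1).
Z-26, S-3, and X-47 present → C-68 forms (R8).

Yes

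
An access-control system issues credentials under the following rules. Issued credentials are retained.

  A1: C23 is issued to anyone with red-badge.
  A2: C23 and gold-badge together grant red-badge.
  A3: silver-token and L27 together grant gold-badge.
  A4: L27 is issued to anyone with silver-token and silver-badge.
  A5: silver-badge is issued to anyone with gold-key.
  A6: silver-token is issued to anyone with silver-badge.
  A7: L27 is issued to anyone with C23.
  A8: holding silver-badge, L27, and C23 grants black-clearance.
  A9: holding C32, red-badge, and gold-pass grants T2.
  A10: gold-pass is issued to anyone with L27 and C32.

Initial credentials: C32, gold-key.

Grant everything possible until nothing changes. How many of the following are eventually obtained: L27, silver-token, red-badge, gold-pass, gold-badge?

Holding gold-key grants silver-badge (A5).
Holding silver-badge grants silver-token (A6).
Holding silver-token and silver-badge grants L27 (A4).
Holding silver-token and L27 grants gold-badge (A3).
Holding L27 and C32 grants gold-pass (A10).
L27: reached.
silver-token: reached.
red-badge would need C23 and gold-badge (A2), but C23 is never granted.
gold-pass: reached.
gold-badge: reached.
Reached: L27, silver-token, gold-pass, and gold-badge — 4 of the 5.

4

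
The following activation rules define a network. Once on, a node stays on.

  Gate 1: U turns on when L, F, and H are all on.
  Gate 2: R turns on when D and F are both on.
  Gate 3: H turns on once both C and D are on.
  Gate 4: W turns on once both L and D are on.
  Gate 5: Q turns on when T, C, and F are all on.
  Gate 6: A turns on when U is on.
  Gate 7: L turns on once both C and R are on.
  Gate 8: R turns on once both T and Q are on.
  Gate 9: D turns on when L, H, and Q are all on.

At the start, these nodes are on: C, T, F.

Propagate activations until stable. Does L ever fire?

Yes

T, C, and F are on, so Q turns on (Gate 5).
Gate 8: T and Q on → R on.
Gate 7: C and R on → L on.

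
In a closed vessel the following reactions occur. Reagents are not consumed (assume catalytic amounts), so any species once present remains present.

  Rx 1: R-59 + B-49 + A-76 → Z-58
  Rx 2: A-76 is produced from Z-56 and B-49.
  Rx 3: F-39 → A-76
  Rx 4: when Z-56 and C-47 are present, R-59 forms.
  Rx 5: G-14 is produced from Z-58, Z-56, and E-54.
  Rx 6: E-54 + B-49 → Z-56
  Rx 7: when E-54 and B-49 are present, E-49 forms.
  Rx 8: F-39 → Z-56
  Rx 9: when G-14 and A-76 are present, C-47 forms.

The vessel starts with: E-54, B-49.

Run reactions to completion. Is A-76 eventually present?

E-54 and B-49 present → Z-56 forms (Rx 6).
Z-56 and B-49 present → A-76 forms (Rx 2).

Yes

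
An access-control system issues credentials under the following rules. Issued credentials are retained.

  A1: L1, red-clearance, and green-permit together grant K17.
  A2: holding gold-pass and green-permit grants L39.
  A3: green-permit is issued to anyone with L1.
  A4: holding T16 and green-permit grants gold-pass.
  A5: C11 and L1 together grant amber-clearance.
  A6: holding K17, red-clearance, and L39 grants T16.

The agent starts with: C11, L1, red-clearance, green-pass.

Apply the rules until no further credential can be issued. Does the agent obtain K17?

Holding L1 grants green-permit (A3).
Holding L1, red-clearance, and green-permit grants K17 (A1).

Yes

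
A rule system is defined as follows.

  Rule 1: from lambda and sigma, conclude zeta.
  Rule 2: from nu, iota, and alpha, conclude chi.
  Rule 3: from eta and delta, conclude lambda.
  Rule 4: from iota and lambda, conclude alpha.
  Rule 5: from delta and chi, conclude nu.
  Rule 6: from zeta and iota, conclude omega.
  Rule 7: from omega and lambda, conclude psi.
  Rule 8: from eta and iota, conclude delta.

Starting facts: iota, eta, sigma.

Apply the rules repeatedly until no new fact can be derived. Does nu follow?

nu would need delta and chi (Rule 5), but chi is never established.

No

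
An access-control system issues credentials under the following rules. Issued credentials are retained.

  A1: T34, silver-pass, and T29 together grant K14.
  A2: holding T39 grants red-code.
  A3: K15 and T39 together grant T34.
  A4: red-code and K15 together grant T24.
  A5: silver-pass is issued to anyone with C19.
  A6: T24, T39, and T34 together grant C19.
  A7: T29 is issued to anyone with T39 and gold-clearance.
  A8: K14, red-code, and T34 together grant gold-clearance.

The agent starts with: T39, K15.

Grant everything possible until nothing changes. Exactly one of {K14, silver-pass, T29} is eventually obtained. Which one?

Holding K15 and T39 grants T34 (A3).
Holding T39 grants red-code (A2).
Holding red-code and K15 grants T24 (A4).
Holding T24, T39, and T34 grants C19 (A6).
Holding C19 grants silver-pass (A5).
T29 would need T39 and gold-clearance (A7), but gold-clearance is never granted. K14 would need T34, silver-pass, and T29 (A1), but T29 is never granted.

silver-pass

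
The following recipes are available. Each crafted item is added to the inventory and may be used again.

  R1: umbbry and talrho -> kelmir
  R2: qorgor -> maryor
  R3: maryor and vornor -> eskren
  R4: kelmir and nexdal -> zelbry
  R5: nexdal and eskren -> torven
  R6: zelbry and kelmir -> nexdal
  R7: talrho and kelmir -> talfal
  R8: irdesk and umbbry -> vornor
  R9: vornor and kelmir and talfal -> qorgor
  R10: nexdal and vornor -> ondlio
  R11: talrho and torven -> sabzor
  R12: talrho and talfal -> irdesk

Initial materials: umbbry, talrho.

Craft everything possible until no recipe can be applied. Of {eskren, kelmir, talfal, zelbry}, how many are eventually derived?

3

umbbry and talrho -> kelmir (R1).
Using R7, talrho and kelmir make talfal.
talrho and talfal -> irdesk (R12).
irdesk and umbbry -> vornor (R8).
vornor and kelmir and talfal -> qorgor (R9).
Using R2, qorgor makes maryor.
Using R3, maryor and vornor make eskren.
eskren: reached.
kelmir: reached.
talfal: reached.
zelbry would need kelmir and nexdal (R4), but nexdal is never obtained.
Reached: eskren, kelmir, and talfal — 3 of the 4.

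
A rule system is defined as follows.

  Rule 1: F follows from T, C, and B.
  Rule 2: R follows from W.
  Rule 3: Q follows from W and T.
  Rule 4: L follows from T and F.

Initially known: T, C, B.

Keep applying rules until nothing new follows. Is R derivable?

R would need W (Rule 2), but W is never established.

No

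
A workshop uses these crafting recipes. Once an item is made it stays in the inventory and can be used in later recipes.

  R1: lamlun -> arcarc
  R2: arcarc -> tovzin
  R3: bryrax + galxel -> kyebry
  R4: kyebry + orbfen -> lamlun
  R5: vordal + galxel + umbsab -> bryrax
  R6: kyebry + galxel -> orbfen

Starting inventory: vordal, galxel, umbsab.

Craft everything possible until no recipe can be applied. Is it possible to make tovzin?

Yes

vordal + galxel + umbsab -> bryrax (R5).
bryrax + galxel -> kyebry (R3).
Using R6, kyebry and galxel make orbfen.
kyebry + orbfen -> lamlun (R4).
lamlun -> arcarc (R1).
arcarc -> tovzin (R2).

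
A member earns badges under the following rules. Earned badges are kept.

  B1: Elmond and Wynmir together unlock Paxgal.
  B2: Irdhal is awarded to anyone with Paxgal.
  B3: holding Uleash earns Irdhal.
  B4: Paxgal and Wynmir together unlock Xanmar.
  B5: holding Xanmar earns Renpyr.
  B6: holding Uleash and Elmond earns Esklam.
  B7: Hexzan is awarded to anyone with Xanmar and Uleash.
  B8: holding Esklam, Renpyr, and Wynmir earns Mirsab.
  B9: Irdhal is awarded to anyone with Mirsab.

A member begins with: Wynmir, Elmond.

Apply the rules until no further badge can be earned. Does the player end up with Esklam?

Esklam would need Uleash and Elmond (B6), but Uleash is never earned.

No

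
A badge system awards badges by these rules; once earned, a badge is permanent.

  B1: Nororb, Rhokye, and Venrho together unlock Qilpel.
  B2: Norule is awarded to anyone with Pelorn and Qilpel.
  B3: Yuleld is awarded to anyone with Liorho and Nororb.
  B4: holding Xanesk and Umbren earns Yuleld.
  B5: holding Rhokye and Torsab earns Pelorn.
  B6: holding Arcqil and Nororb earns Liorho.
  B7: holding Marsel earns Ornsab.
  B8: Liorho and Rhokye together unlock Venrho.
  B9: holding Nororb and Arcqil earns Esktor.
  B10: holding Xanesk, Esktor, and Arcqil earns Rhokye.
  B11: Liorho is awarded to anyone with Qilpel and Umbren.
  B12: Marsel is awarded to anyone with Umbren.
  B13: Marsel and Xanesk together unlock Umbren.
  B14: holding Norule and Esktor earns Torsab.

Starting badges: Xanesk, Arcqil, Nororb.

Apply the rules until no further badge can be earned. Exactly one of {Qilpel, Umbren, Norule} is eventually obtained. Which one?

Qilpel

With Nororb and Arcqil, Esktor is earned (B9).
With Arcqil and Nororb, Liorho is earned (B6).
With Xanesk, Esktor, and Arcqil, Rhokye is earned (B10).
With Liorho and Rhokye, Venrho is earned (B8).
With Nororb, Rhokye, and Venrho, Qilpel is earned (B1).
Umbren would need Marsel and Xanesk (B13), but Marsel is never earned. Norule would need Pelorn and Qilpel (B2), but Pelorn is never earned.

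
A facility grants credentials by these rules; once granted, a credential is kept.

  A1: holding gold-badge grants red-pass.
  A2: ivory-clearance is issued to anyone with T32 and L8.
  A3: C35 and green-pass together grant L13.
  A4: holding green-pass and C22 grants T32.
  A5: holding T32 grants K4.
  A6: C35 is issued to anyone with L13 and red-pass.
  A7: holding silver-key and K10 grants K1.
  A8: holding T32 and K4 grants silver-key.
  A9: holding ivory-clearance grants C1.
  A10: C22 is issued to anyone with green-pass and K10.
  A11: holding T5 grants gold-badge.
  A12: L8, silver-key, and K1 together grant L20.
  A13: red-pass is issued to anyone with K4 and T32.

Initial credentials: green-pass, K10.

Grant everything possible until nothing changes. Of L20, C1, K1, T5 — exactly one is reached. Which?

Holding green-pass and K10 grants C22 (A10).
Holding green-pass and C22 grants T32 (A4).
Holding T32 grants K4 (A5).
Holding T32 and K4 grants silver-key (A8).
Holding silver-key and K10 grants K1 (A7).
No rule produces T5, and it is not given. C1 would need ivory-clearance (A9), but ivory-clearance is never granted. L20 would need L8, silver-key, and K1 (A12), but L8 is never granted.

K1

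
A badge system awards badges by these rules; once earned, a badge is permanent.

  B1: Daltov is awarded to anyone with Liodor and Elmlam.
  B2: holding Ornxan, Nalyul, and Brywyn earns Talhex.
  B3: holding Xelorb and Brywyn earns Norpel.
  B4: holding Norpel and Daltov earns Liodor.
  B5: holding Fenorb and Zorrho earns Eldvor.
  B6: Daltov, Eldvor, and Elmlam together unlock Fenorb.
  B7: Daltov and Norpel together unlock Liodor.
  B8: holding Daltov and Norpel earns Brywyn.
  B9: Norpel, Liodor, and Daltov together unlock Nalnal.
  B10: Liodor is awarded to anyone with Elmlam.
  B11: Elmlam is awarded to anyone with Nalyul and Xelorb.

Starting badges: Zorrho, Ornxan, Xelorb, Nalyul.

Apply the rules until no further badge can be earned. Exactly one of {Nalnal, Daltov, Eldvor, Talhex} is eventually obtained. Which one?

With Nalyul and Xelorb, Elmlam is earned (B11).
With Elmlam, Liodor is earned (B10).
With Liodor and Elmlam, Daltov is earned (B1).
Eldvor would need Fenorb and Zorrho (B5), but Fenorb is never earned. Nalnal would need Norpel, Liodor, and Daltov (B9), but Norpel is never earned. Talhex would need Ornxan, Nalyul, and Brywyn (B2), but Brywyn is never earned.

Daltov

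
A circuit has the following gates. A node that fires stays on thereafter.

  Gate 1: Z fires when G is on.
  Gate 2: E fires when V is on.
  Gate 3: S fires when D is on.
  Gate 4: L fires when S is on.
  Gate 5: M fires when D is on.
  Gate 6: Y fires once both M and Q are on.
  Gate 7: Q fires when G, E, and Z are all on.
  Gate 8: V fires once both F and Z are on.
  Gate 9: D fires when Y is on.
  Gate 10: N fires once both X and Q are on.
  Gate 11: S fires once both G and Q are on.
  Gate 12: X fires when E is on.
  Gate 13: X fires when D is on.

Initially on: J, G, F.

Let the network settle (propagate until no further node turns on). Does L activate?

Yes

Gate 1: G on → Z on.
Gate 8: F and Z on → V on.
Gate 2: V on → E on.
G, E, and Z are on, so Q fires (Gate 7).
Gate 11: G and Q on → S on.
Gate 4: S on → L on.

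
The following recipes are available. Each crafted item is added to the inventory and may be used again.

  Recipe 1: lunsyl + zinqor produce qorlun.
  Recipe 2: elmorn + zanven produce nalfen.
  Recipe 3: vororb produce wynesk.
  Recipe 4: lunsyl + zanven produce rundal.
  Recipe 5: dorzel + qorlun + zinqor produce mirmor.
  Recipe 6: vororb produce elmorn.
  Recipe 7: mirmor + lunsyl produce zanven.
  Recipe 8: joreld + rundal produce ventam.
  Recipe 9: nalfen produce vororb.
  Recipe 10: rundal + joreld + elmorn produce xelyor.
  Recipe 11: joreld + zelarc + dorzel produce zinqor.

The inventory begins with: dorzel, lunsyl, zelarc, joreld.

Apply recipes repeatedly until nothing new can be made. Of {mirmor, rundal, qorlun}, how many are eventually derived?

3

Using Recipe 11, joreld, zelarc, and dorzel make zinqor.
Using Recipe 1, lunsyl and zinqor make qorlun.
dorzel + qorlun + zinqor → mirmor (Recipe 5).
Using Recipe 7, mirmor and lunsyl make zanven.
lunsyl + zanven → rundal (Recipe 4).
mirmor: reached.
rundal: reached.
qorlun: reached.
All 3 are reached.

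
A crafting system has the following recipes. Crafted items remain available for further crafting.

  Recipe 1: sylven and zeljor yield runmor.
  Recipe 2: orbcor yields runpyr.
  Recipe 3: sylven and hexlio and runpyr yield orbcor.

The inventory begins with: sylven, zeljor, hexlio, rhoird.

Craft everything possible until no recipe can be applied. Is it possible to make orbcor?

orbcor would need sylven, hexlio, and runpyr (Recipe 3), but runpyr is never obtained.

No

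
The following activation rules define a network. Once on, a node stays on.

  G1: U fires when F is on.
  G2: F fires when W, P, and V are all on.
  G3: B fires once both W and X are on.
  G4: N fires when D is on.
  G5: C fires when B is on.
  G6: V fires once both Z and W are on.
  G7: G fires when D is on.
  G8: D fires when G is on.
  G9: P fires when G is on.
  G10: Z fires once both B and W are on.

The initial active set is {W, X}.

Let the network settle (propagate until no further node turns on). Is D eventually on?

No

D would need G (G8), but G never turns on.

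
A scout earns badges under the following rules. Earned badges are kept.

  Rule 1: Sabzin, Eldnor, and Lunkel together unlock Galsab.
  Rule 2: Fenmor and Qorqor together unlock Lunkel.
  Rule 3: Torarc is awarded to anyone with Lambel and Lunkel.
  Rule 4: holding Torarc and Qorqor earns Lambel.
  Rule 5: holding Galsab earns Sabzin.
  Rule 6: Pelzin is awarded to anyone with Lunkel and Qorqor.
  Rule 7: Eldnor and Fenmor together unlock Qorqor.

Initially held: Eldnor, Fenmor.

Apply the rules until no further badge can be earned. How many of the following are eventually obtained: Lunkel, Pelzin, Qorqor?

3

With Eldnor and Fenmor, Qorqor is earned (Rule 7).
With Fenmor and Qorqor, Lunkel is earned (Rule 2).
With Lunkel and Qorqor, Pelzin is earned (Rule 6).
Lunkel: reached.
Pelzin: reached.
Qorqor: reached.
All 3 are reached.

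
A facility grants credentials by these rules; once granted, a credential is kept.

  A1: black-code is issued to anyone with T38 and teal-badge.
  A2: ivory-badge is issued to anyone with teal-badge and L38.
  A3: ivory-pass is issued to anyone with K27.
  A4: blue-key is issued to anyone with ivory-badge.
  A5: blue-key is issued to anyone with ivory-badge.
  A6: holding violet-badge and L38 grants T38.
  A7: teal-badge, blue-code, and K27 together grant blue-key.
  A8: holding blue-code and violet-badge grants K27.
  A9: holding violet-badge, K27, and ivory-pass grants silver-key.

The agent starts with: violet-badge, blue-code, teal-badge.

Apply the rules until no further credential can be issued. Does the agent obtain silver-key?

Holding blue-code and violet-badge grants K27 (A8).
Holding K27 grants ivory-pass (A3).
Holding violet-badge, K27, and ivory-pass grants silver-key (A9).

Yes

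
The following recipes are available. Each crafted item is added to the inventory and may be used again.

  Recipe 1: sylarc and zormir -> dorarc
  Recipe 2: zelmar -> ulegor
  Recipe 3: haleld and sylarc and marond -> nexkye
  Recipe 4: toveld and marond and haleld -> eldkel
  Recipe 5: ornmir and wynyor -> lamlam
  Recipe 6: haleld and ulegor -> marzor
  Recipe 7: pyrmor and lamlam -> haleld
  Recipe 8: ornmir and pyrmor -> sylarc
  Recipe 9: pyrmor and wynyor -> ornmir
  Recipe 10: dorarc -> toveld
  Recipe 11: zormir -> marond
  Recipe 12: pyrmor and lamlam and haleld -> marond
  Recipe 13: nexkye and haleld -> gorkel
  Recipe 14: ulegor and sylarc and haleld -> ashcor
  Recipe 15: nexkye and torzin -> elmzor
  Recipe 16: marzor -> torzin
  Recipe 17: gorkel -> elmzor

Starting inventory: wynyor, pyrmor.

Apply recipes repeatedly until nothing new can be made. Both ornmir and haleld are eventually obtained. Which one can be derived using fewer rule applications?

ornmir: pyrmor and wynyor -> ornmir (Recipe 9). [1 rule application]
haleld: pyrmor and wynyor -> ornmir (Recipe 9). Using Recipe 5, ornmir and wynyor make lamlam. Using Recipe 7, pyrmor and lamlam make haleld. [3 rule applications]
ornmir needs fewer.

ornmir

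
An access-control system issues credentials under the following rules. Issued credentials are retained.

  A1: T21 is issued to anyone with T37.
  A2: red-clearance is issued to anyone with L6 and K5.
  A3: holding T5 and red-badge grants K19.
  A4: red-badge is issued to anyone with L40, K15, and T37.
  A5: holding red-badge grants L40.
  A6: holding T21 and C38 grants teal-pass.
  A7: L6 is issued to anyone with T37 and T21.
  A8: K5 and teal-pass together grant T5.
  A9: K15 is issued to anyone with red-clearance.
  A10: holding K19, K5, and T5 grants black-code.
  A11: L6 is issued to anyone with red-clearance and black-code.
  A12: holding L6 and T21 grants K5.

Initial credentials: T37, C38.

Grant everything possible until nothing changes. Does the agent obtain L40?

No

L40 would need red-badge (A5), but red-badge is never granted.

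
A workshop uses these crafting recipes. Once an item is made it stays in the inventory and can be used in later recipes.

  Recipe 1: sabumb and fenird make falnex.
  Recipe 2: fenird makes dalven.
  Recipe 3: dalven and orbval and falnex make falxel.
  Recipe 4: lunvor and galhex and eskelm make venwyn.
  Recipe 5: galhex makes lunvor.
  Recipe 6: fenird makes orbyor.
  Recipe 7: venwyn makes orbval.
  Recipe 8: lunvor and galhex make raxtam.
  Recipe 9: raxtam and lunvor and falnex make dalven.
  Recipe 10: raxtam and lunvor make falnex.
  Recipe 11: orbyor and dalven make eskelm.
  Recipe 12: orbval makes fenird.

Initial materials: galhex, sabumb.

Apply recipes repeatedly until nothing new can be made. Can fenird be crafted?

No

fenird would need orbval (Recipe 12), but orbval is never obtained.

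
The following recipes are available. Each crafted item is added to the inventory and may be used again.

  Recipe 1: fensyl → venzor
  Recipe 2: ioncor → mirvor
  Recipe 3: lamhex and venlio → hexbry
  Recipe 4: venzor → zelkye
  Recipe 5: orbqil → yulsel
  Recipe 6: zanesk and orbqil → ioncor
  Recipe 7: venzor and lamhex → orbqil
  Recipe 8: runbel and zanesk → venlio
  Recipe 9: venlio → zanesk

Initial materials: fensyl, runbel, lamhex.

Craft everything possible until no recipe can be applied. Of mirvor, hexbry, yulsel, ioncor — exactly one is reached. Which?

Using Recipe 1, fensyl makes venzor.
venzor and lamhex → orbqil (Recipe 7).
Using Recipe 5, orbqil makes yulsel.
mirvor would need ioncor (Recipe 2), but ioncor is never obtained. ioncor would need zanesk and orbqil (Recipe 6), but zanesk is never obtained. hexbry would need lamhex and venlio (Recipe 3), but venlio is never obtained.

yulsel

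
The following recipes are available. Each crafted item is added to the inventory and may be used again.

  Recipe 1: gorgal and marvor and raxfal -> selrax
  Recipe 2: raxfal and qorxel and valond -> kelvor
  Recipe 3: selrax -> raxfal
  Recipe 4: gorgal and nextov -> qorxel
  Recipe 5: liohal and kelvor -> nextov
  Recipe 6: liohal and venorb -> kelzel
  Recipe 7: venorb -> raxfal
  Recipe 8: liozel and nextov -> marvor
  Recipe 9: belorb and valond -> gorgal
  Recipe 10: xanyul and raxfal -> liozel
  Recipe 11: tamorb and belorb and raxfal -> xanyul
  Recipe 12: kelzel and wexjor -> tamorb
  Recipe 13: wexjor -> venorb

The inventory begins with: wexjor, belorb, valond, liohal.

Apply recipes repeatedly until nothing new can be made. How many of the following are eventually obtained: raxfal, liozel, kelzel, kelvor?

Using Recipe 13, wexjor makes venorb.
liohal and venorb -> kelzel (Recipe 6).
Using Recipe 7, venorb makes raxfal.
Using Recipe 12, kelzel and wexjor make tamorb.
tamorb and belorb and raxfal -> xanyul (Recipe 11).
xanyul and raxfal -> liozel (Recipe 10).
raxfal: reached.
liozel: reached.
kelzel: reached.
kelvor would need raxfal, qorxel, and valond (Recipe 2), but qorxel is never obtained.
Reached: raxfal, liozel, and kelzel — 3 of the 4.

3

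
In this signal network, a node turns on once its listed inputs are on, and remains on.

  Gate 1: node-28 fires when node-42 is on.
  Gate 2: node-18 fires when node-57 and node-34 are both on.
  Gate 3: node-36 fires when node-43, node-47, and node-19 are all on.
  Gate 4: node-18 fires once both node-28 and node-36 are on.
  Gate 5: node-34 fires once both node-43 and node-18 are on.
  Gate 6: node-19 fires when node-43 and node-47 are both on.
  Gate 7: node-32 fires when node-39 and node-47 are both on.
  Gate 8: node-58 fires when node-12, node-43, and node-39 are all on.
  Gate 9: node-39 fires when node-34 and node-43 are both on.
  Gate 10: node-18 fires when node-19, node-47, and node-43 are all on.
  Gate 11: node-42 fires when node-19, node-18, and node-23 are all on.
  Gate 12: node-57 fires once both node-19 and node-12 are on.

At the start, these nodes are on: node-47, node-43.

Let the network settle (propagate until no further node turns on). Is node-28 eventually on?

node-28 would need node-42 (Gate 1), but node-42 never turns on.

No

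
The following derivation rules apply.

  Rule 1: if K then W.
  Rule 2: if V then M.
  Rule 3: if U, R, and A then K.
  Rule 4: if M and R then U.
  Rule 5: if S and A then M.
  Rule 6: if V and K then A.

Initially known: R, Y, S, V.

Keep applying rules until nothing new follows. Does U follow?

V holds, so M follows (Rule 2).
From M and R, Rule 4 gives U.

Yes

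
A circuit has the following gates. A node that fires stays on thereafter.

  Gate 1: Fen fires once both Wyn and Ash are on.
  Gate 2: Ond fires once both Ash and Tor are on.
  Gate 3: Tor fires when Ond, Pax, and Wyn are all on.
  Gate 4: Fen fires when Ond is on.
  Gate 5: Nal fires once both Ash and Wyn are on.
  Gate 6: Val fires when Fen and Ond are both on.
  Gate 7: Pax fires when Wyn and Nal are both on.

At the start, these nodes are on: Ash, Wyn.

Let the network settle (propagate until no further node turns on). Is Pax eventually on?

Ash and Wyn are on, so Nal fires (Gate 5).
Gate 7: Wyn and Nal on → Pax on.

Yes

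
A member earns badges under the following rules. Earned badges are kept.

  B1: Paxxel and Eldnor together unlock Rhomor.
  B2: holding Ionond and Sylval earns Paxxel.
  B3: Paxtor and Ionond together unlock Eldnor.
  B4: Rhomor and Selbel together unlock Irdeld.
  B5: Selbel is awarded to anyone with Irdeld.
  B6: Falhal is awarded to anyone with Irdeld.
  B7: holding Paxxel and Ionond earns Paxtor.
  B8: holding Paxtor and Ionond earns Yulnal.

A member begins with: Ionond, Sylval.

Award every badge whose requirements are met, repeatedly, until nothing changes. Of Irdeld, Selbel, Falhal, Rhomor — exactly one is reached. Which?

With Ionond and Sylval, Paxxel is earned (B2).
With Paxxel and Ionond, Paxtor is earned (B7).
With Paxtor and Ionond, Eldnor is earned (B3).
With Paxxel and Eldnor, Rhomor is earned (B1).
Selbel would need Irdeld (B5), but Irdeld is never earned. Irdeld would need Rhomor and Selbel (B4), but Selbel is never earned. Falhal would need Irdeld (B6), but Irdeld is never earned.

Rhomor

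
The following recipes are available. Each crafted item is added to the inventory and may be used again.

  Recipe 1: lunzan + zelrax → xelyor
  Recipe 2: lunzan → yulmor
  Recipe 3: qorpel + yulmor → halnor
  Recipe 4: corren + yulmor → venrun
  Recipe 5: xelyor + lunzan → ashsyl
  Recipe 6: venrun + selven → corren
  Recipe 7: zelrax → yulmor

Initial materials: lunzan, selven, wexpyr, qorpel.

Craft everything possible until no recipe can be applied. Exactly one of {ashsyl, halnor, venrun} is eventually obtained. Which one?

Using Recipe 2, lunzan makes yulmor.
qorpel + yulmor → halnor (Recipe 3).
ashsyl would need xelyor and lunzan (Recipe 5), but xelyor is never obtained. venrun would need corren and yulmor (Recipe 4), but corren is never obtained.

halnor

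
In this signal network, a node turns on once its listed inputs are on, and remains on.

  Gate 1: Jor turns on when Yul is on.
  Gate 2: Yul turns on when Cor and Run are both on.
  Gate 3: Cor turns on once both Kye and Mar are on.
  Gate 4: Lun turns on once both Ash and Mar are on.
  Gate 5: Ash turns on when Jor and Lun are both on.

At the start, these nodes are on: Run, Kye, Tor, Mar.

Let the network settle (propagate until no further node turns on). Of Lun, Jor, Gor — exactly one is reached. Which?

Jor

Kye and Mar are on, so Cor turns on (Gate 3).
Gate 2: Cor and Run on → Yul on.
Gate 1: Yul on → Jor on.
Lun would need Ash and Mar (Gate 4), but Ash never turns on. No rule produces Gor, and it is not given.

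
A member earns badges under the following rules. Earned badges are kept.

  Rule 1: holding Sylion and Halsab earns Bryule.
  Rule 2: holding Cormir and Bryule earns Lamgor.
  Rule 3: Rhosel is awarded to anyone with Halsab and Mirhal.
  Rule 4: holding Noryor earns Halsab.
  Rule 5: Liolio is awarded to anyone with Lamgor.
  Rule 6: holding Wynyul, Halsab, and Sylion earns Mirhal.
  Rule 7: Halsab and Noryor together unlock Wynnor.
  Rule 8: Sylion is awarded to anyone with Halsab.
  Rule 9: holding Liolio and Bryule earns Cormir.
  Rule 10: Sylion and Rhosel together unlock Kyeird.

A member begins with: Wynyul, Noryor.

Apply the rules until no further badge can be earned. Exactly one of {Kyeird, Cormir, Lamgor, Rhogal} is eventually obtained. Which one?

Kyeird

With Noryor, Halsab is earned (Rule 4).
With Halsab, Sylion is earned (Rule 8).
With Wynyul, Halsab, and Sylion, Mirhal is earned (Rule 6).
With Halsab and Mirhal, Rhosel is earned (Rule 3).
With Sylion and Rhosel, Kyeird is earned (Rule 10).
Cormir would need Liolio and Bryule (Rule 9), but Liolio is never earned. No rule produces Rhogal, and it is not given. Lamgor would need Cormir and Bryule (Rule 2), but Cormir is never earned.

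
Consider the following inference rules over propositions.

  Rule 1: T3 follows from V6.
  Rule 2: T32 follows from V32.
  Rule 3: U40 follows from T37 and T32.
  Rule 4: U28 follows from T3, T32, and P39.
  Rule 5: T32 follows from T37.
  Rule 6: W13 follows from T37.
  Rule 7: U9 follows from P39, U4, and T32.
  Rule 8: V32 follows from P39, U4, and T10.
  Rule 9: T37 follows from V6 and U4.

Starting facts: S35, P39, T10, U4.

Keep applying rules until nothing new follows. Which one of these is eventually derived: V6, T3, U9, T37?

From P39, U4, and T10, Rule 8 gives V32.
V32 holds, so T32 follows (Rule 2).
P39, U4, and T32 hold, so U9 follows (Rule 7).
No rule produces V6, and it is not given. T37 would need V6 and U4 (Rule 9), but V6 is never established. T3 would need V6 (Rule 1), but V6 is never established.

U9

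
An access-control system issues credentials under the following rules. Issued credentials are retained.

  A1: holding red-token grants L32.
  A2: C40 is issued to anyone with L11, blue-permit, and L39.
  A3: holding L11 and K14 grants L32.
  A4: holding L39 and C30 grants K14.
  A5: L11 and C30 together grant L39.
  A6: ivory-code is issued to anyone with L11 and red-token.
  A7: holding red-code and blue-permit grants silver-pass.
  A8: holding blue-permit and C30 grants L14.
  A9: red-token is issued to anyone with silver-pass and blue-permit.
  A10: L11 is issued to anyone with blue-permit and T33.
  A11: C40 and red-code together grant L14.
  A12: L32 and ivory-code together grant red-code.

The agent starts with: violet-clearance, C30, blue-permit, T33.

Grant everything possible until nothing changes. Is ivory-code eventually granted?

ivory-code would need L11 and red-token (A6), but red-token is never granted.

No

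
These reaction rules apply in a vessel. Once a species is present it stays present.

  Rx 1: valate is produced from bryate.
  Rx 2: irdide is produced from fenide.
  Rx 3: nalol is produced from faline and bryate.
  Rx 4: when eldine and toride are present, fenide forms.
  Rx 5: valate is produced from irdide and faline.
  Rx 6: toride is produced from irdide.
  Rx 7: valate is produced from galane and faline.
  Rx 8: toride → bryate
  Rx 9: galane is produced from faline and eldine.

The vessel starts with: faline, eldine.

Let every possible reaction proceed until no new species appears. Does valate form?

faline and eldine present → galane forms (Rx 9).
galane and faline present → valate forms (Rx 7).

Yes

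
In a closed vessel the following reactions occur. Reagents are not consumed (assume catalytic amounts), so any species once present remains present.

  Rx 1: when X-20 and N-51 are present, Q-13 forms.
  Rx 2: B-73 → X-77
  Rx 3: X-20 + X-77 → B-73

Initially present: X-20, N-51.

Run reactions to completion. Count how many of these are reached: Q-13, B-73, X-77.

1

X-20 and N-51 present → Q-13 forms (Rx 1).
Q-13: reached.
B-73 would need X-20 and X-77 (Rx 3), but X-77 never forms.
X-77 would need B-73 (Rx 2), but B-73 never forms.
Reached: Q-13 — 1 of the 3.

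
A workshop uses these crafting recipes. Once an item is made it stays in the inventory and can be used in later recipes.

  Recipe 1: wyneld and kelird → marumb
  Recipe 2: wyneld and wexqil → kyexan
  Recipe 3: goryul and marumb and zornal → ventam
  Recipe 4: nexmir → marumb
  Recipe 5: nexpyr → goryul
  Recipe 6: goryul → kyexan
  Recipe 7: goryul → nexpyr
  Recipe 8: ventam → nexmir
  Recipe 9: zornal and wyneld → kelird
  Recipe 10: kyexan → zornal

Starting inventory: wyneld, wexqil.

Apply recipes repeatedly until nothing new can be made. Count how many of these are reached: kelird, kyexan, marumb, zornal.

4

Using Recipe 2, wyneld and wexqil make kyexan.
kyexan → zornal (Recipe 10).
Using Recipe 9, zornal and wyneld make kelird.
Using Recipe 1, wyneld and kelird make marumb.
kelird: reached.
kyexan: reached.
marumb: reached.
zornal: reached.
All 4 are reached.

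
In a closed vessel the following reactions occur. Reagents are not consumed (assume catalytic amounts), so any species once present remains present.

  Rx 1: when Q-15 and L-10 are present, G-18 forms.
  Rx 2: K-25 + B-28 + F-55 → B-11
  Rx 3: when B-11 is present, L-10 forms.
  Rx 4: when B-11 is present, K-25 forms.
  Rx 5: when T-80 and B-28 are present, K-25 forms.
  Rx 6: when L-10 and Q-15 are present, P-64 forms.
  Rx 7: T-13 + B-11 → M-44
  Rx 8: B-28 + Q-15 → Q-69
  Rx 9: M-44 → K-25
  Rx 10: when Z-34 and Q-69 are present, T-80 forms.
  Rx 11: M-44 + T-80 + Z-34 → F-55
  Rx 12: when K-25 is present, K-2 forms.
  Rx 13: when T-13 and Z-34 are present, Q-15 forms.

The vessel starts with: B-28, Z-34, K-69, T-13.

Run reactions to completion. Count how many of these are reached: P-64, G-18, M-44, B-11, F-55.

P-64 would need L-10 and Q-15 (Rx 6), but L-10 never forms.
G-18 would need Q-15 and L-10 (Rx 1), but L-10 never forms.
M-44 would need T-13 and B-11 (Rx 7), but B-11 never forms.
B-11 would need K-25, B-28, and F-55 (Rx 2), but F-55 never forms.
F-55 would need M-44, T-80, and Z-34 (Rx 11), but M-44 never forms.
None of the 5 are reached.

0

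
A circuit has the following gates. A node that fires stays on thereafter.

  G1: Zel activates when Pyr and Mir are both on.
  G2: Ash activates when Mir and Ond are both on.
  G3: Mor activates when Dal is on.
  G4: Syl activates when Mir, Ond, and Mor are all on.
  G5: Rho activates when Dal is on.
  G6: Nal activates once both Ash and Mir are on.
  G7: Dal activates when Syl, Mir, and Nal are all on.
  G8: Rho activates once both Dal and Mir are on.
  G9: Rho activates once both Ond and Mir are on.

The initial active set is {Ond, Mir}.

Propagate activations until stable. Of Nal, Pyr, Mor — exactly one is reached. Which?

Nal

G2: Mir and Ond on → Ash on.
Ash and Mir are on, so Nal activates (G6).
No rule produces Pyr, and it is not given. Mor would need Dal (G3), but Dal never turns on.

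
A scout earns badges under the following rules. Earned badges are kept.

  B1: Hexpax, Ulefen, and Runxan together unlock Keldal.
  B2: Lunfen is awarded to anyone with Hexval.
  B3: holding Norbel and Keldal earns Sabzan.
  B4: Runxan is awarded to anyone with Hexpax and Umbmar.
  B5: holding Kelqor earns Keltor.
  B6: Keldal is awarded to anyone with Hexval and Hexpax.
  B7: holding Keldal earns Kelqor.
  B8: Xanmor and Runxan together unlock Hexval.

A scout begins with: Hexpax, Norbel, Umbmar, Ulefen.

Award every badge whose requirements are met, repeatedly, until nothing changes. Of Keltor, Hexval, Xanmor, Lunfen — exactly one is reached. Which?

With Hexpax and Umbmar, Runxan is earned (B4).
With Hexpax, Ulefen, and Runxan, Keldal is earned (B1).
With Keldal, Kelqor is earned (B7).
With Kelqor, Keltor is earned (B5).
No rule produces Xanmor, and it is not given. Lunfen would need Hexval (B2), but Hexval is never earned. Hexval would need Xanmor and Runxan (B8), but Xanmor is never earned.

Keltor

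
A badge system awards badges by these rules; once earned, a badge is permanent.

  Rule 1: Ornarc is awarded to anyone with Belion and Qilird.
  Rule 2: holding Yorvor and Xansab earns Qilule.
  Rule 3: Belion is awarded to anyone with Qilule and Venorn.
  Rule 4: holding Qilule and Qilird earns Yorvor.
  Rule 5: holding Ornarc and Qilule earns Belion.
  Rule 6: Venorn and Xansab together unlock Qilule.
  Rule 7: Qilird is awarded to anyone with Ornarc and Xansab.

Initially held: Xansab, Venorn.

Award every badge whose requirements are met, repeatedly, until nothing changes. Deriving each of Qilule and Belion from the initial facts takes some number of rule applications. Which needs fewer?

Qilule

Qilule: With Venorn and Xansab, Qilule is earned (Rule 6). [1 rule application]
Belion: With Venorn and Xansab, Qilule is earned (Rule 6). With Qilule and Venorn, Belion is earned (Rule 3). [2 rule applications]
Qilule needs fewer.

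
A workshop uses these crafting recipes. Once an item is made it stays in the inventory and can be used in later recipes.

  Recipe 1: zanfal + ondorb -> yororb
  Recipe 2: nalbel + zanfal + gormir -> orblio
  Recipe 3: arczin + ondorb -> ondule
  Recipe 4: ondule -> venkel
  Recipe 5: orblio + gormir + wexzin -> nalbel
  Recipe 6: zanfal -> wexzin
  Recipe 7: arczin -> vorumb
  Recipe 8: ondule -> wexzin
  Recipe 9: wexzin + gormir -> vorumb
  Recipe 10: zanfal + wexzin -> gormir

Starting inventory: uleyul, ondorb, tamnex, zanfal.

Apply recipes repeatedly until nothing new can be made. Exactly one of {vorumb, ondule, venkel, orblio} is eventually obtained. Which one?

zanfal -> wexzin (Recipe 6).
Using Recipe 10, zanfal and wexzin make gormir.
Using Recipe 9, wexzin and gormir make vorumb.
orblio would need nalbel, zanfal, and gormir (Recipe 2), but nalbel is never obtained. ondule would need arczin and ondorb (Recipe 3), but arczin is never obtained. venkel would need ondule (Recipe 4), but ondule is never obtained.

vorumb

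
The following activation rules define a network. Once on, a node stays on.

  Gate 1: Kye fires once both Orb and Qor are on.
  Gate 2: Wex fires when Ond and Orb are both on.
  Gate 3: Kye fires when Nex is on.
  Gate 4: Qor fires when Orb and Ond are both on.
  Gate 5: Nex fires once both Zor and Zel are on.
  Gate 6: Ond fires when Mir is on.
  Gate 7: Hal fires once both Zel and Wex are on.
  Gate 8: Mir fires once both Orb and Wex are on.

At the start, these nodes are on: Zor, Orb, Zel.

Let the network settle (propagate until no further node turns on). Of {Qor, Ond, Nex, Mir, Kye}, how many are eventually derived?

2

Zor and Zel are on, so Nex fires (Gate 5).
Nex is on, so Kye fires (Gate 3).
Qor would need Orb and Ond (Gate 4), but Ond never turns on.
Ond would need Mir (Gate 6), but Mir never turns on.
Nex: reached.
Mir would need Orb and Wex (Gate 8), but Wex never turns on.
Kye: reached.
Reached: Nex and Kye — 2 of the 5.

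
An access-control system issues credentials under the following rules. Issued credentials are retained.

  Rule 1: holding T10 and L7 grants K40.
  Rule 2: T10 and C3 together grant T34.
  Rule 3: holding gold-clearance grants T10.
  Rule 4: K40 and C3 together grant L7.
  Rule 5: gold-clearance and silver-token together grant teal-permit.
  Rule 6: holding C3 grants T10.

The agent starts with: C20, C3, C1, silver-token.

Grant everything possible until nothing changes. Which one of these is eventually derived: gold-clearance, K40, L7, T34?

T34

Holding C3 grants T10 (Rule 6).
Holding T10 and C3 grants T34 (Rule 2).
L7 would need K40 and C3 (Rule 4), but K40 is never granted. No rule produces gold-clearance, and it is not given. K40 would need T10 and L7 (Rule 1), but L7 is never granted.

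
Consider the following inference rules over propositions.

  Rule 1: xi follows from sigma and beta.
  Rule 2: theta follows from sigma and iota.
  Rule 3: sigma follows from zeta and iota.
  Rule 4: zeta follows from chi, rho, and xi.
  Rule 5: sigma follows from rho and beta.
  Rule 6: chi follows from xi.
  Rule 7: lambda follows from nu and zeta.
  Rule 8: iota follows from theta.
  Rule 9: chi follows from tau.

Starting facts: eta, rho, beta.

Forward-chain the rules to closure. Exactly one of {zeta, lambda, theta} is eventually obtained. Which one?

zeta

From rho and beta, Rule 5 gives sigma.
sigma and beta hold, so xi follows (Rule 1).
From xi, Rule 6 gives chi.
chi, rho, and xi hold, so zeta follows (Rule 4).
lambda would need nu and zeta (Rule 7), but nu is never established. theta would need sigma and iota (Rule 2), but iota is never established.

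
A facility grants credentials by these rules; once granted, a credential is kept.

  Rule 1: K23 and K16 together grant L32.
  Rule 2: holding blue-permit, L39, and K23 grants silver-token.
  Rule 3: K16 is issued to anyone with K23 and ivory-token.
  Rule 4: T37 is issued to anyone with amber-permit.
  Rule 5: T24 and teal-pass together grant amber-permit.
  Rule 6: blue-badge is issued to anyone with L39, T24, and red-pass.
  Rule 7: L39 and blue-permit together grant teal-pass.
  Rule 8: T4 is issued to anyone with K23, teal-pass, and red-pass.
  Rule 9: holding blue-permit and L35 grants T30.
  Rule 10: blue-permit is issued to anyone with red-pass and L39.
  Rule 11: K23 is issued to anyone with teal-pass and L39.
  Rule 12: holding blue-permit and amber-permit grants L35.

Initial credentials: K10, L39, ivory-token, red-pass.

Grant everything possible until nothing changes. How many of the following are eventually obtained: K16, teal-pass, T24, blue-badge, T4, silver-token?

Holding red-pass and L39 grants blue-permit (Rule 10).
Holding L39 and blue-permit grants teal-pass (Rule 7).
Holding teal-pass and L39 grants K23 (Rule 11).
Holding blue-permit, L39, and K23 grants silver-token (Rule 2).
Holding K23 and ivory-token grants K16 (Rule 3).
Holding K23, teal-pass, and red-pass grants T4 (Rule 8).
K16: reached.
teal-pass: reached.
No rule produces T24, and it is not given.
blue-badge would need L39, T24, and red-pass (Rule 6), but T24 is never granted.
T4: reached.
silver-token: reached.
Reached: K16, teal-pass, T4, and silver-token — 4 of the 6.

4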